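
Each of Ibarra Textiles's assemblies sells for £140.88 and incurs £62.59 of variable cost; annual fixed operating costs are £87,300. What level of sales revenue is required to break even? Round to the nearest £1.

CM per unit = £140.88 − £62.59 = £78.29; CM ratio = £78.29 / £140.88 = 0.5557.
Break-even revenue = fixed costs × price ÷ CM = £87,300 × £140.88 ÷ £78.29 = £157,093.

£157,093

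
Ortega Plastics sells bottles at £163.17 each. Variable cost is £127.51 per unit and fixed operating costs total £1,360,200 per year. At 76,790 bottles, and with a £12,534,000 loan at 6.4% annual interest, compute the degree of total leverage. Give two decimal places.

4.75

Contribution at this volume is 76,790 × £35.66 = £2,738,331.40.
EBIT = £2,738,331.40 − £1,360,200 = £1,378,131.40. Interest = £802,176.00, so EBIT − I = £575,955.40.
Degree of total leverage = total CM / (EBIT − interest) = £2,738,331.40 / £575,955.40 = 4.7544.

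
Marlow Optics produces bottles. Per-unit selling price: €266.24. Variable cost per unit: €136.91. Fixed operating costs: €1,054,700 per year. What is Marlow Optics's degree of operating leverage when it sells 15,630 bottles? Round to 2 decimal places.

2.09

Contribution at this volume is 15,630 × €129.33 = €2,021,427.90.
Subtracting fixed costs: EBIT = €2,021,427.90 − €1,054,700 = €966,727.90.
DOL = contribution ÷ EBIT = €2,021,427.90 ÷ €966,727.90 = 2.0910.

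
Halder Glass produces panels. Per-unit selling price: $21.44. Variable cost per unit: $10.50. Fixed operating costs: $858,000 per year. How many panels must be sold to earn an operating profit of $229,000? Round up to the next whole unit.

Each unit contributes $21.44 − $10.50 = $10.94.
Units = (FC + target) / CM = ($858,000 + $229,000) / $10.94 = 99,360.15, so 99,361 panels.

99,361 panels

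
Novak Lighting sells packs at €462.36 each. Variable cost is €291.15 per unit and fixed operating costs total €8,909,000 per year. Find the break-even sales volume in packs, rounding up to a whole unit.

52,036 packs

Each unit contributes €462.36 − €291.15 = €171.21.
Break-even Q = €8,909,000 / €171.21 = 52,035.51 → 52,036 packs.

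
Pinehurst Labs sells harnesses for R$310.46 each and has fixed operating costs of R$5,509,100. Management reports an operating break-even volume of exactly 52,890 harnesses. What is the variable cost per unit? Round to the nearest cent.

At break-even, FC = Q × (P − VC), so P − VC = R$5,509,100 ÷ 52,890 = R$104.1615.
Variable cost per unit = R$310.46 − R$104.1615 = R$206.30.

R$206.30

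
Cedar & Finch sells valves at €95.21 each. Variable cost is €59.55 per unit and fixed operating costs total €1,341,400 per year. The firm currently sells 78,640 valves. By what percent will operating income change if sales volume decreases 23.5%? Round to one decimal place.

At 78,640 units, contribution = 78,640 × €35.66 = €2,804,302.40.
Subtracting fixed costs: EBIT = €2,804,302.40 − €1,341,400 = €1,462,902.40.
So DOL = total CM / EBIT = €2,804,302.40 / €1,462,902.40 = 1.9169.
Operating income changes by 1.9169 × -23.5% = -45.0%.

-45.0%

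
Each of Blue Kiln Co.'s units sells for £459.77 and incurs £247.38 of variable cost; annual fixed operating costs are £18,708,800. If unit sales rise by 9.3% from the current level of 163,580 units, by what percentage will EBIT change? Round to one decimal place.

+20.2%

Contribution at this volume is 163,580 × £212.39 = £34,742,756.20.
Operating income = contribution − fixed costs = £34,742,756.20 − £18,708,800 = £16,033,956.20.
DOL = contribution ÷ EBIT = £34,742,756.20 ÷ £16,033,956.20 = 2.1668.
So EBIT moves 2.1668 × (+9.3%) = +20.2%.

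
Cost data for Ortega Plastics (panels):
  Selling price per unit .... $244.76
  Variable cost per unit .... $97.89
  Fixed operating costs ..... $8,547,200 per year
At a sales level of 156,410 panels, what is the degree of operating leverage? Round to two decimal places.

At 156,410 units, contribution = 156,410 × $146.87 = $22,971,936.70.
Operating income = contribution − fixed costs = $22,971,936.70 − $8,547,200 = $14,424,736.70.
So DOL = total CM / EBIT = $22,971,936.70 / $14,424,736.70 = 1.5925.

1.59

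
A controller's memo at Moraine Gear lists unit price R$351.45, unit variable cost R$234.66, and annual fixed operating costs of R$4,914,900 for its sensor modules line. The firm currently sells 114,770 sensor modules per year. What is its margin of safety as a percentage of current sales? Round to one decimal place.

Unit CM = price − variable cost = R$351.45 − R$234.66 = R$116.79. Break-even units = R$4,914,900 ÷ R$116.79 = 42,083.23; break-even revenue = 42,083.23 × R$351.45 = R$14,790,149.88.
Current sales = 114,770 × R$351.45 = R$40,335,916.50.
Margin of safety = (R$40,335,916.50 − R$14,790,149.88) ÷ R$40,335,916.50 = 63.3%.

63.3%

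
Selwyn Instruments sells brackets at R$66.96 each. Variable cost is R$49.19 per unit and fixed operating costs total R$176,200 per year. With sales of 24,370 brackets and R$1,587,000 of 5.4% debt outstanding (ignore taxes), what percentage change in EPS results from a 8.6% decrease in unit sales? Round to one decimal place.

Total contribution margin = 24,370 × R$17.77 = R$433,054.90.
EBIT = R$433,054.90 − R$176,200 = R$256,854.90.
Interest = R$85,698.00, so EBIT − I = R$171,156.90.
DCL = total CM / (EBIT − I) = R$433,054.90 / R$171,156.90 = 2.5302.
%ΔEPS = DCL × %ΔSales = 2.5302 × -8.6% = -21.8%.

-21.8%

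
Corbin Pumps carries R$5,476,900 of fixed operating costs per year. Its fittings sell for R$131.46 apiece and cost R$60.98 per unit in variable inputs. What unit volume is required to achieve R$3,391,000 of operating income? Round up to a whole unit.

125,822 fittings

Contribution margin per unit = R$131.46 − R$60.98 = R$70.48.
Need Q such that Q × R$70.48 − R$5,476,900 = R$3,391,000, i.e. Q = R$8,867,900 / R$70.48 = 125,821.51 → 125,822.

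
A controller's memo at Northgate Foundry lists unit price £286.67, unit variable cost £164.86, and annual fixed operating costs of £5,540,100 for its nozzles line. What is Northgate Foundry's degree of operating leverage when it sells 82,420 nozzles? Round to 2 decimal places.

At 82,420 units, contribution = 82,420 × £121.81 = £10,039,580.20.
EBIT = £10,039,580.20 − £5,540,100 = £4,499,480.20.
So DOL = total CM / EBIT = £10,039,580.20 / £4,499,480.20 = 2.2313.

2.23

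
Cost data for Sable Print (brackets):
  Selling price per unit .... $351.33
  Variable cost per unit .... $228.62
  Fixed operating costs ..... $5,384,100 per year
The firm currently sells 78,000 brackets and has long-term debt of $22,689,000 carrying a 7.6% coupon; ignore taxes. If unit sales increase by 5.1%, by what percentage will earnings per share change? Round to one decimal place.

+19.8%

Total contribution margin = 78,000 × $122.71 = $9,571,380.00.
Operating income = contribution − fixed costs = $9,571,380.00 − $5,384,100 = $4,187,280.00.
After interest of $1,724,364.00, pre-tax earnings = $2,462,916.00.
Degree of combined leverage = contribution ÷ (EBIT − I) = $9,571,380.00 ÷ $2,462,916.00 = 3.8862.
EPS therefore changes by 3.8862 × (+5.1%) = +19.8%.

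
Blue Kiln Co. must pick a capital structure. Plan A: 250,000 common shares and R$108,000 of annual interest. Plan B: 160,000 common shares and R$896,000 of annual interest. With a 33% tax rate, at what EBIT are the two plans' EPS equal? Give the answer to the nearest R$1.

R$2,296,889

Set EPS_A = EPS_B: (EBIT − R$108,000)(1 − 0.33) ÷ 250,000 = (EBIT − R$896,000)(1 − 0.33) ÷ 160,000.
The (1 − t) factor cancels: (EBIT − 108,000) × 160,000 = (EBIT − 896,000) × 250,000.
EBIT × (250,000 − 160,000) = 896,000 × 250,000 − 108,000 × 160,000 = 206,720,000,000, so EBIT = 206,720,000,000 ÷ 90,000 = 2,296,888.89.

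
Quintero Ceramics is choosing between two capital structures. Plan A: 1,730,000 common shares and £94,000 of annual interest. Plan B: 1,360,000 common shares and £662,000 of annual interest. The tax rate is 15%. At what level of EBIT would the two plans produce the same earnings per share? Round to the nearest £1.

Set EPS_A = EPS_B: (EBIT − £94,000)(1 − 0.15) ÷ 1,730,000 = (EBIT − £662,000)(1 − 0.15) ÷ 1,360,000.
The (1 − t) factor cancels: (EBIT − 94,000) × 1,360,000 = (EBIT − 662,000) × 1,730,000.
EBIT × (1,730,000 − 1,360,000) = 662,000 × 1,730,000 − 94,000 × 1,360,000 = 1,017,420,000,000, so EBIT = 1,017,420,000,000 ÷ 370,000 = 2,749,783.78.

£2,749,784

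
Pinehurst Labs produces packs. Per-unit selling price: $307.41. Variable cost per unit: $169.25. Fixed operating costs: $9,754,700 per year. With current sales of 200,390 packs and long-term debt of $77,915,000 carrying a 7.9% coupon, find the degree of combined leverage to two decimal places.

Total contribution margin = 200,390 × $138.16 = $27,685,882.40.
Subtracting fixed costs: EBIT = $27,685,882.40 − $9,754,700 = $17,931,182.40. Interest = $6,155,285.00, so EBIT − I = $11,775,897.40.
Degree of total leverage = total CM / (EBIT − interest) = $27,685,882.40 / $11,775,897.40 = 2.3511.

2.35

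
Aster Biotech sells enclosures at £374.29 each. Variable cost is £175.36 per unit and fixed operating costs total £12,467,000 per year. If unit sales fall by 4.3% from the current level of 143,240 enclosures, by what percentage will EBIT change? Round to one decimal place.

At 143,240 units, contribution = 143,240 × £198.93 = £28,494,733.20.
EBIT = £28,494,733.20 − £12,467,000 = £16,027,733.20.
Degree of operating leverage = £28,494,733.20 / £16,027,733.20 = 1.7778.
%ΔEBIT = DOL × %ΔSales = 1.7778 × -4.3% = -7.6%.

-7.6%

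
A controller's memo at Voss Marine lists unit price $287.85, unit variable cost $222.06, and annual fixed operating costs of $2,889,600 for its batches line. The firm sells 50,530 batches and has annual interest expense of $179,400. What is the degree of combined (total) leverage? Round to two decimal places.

13.02

At 50,530 units, contribution = 50,530 × $65.79 = $3,324,368.70.
EBIT = $3,324,368.70 − $2,889,600 = $434,768.70. Interest = $179,400.00, so EBIT − I = $255,368.70.
Degree of total leverage = total CM / (EBIT − interest) = $3,324,368.70 / $255,368.70 = 13.0179.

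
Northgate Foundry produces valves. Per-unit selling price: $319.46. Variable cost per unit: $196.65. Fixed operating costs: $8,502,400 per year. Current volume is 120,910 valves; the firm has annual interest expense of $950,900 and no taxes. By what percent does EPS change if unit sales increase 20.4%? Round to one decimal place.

+56.1%

Total contribution margin = 120,910 × $122.81 = $14,848,957.10.
Subtracting fixed costs: EBIT = $14,848,957.10 − $8,502,400 = $6,346,557.10.
After interest of $950,900.00, pre-tax earnings = $5,395,657.10.
DCL = total CM / (EBIT − I) = $14,848,957.10 / $5,395,657.10 = 2.7520.
%ΔEPS = DCL × %ΔSales = 2.7520 × +20.4% = +56.1%.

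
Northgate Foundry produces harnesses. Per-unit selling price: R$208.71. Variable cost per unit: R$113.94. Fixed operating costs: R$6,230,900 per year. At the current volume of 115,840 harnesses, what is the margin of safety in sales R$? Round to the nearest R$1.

R$10,454,785

Unit CM = price − variable cost = R$208.71 − R$113.94 = R$94.77. Break-even units = R$6,230,900 ÷ R$94.77 = 65,747.60; break-even revenue = 65,747.60 × R$208.71 = R$13,722,181.48.
Current sales = 115,840 × R$208.71 = R$24,176,966.40.
Margin of safety = R$24,176,966.40 − R$13,722,181.48 = R$10,454,785.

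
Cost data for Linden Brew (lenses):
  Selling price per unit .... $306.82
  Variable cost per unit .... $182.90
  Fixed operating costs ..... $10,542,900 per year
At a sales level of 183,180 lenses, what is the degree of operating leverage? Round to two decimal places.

1.87

Total contribution margin = 183,180 × $123.92 = $22,699,665.60.
Operating income = contribution − fixed costs = $22,699,665.60 − $10,542,900 = $12,156,765.60.
Degree of operating leverage = $22,699,665.60 / $12,156,765.60 = 1.8672.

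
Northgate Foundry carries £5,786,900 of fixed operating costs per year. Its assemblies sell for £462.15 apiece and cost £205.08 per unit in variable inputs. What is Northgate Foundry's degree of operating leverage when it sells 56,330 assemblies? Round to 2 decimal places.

1.67

Total contribution margin = 56,330 × £257.07 = £14,480,753.10.
EBIT = £14,480,753.10 − £5,786,900 = £8,693,853.10.
So DOL = total CM / EBIT = £14,480,753.10 / £8,693,853.10 = 1.6656.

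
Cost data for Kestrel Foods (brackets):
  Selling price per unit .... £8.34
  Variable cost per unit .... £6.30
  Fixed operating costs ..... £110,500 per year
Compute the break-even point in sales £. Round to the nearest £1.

£451,750

Contribution margin per unit = £8.34 − £6.30 = £2.04, a CM ratio of £2.04 ÷ £8.34 = 0.2446.
Break-even revenue = fixed costs × price ÷ CM = £110,500 × £8.34 ÷ £2.04 = £451,750.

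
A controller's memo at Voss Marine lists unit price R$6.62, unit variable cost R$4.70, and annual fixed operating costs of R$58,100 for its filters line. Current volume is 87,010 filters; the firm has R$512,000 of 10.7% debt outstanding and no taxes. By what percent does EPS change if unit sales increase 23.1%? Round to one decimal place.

+71.2%

At 87,010 units, contribution = 87,010 × R$1.92 = R$167,059.20.
Subtracting fixed costs: EBIT = R$167,059.20 − R$58,100 = R$108,959.20.
Interest = R$54,784.00, so EBIT − I = R$54,175.20.
Degree of combined leverage = contribution ÷ (EBIT − I) = R$167,059.20 ÷ R$54,175.20 = 3.0837.
EPS therefore changes by 3.0837 × (+23.1%) = +71.2%.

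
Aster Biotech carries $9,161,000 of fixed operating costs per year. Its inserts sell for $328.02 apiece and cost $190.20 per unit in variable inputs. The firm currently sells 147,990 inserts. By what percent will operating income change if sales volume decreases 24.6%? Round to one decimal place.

-44.7%

Contribution at this volume is 147,990 × $137.82 = $20,395,981.80.
Operating income = contribution − fixed costs = $20,395,981.80 − $9,161,000 = $11,234,981.80.
So DOL = total CM / EBIT = $20,395,981.80 / $11,234,981.80 = 1.8154.
So EBIT moves 1.8154 × (-24.6%) = -44.7%.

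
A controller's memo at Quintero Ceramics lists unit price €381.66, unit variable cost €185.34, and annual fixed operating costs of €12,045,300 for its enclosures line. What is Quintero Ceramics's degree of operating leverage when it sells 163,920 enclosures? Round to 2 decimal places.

Total contribution margin = 163,920 × €196.32 = €32,180,774.40.
Operating income = contribution − fixed costs = €32,180,774.40 − €12,045,300 = €20,135,474.40.
Degree of operating leverage = €32,180,774.40 / €20,135,474.40 = 1.5982.

1.60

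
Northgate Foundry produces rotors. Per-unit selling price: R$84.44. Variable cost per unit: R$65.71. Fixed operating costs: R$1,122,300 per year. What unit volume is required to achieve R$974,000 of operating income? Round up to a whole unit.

Unit CM = price − variable cost = R$84.44 − R$65.71 = R$18.73.
Units = (FC + target) / CM = (R$1,122,300 + R$974,000) / R$18.73 = 111,922.05, so 111,923 rotors.

111,923 rotors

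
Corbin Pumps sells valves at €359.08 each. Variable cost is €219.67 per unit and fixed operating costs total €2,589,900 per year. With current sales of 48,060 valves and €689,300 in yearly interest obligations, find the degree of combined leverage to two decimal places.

1.96

At 48,060 units, contribution = 48,060 × €139.41 = €6,700,044.60.
Subtracting fixed costs: EBIT = €6,700,044.60 − €2,589,900 = €4,110,144.60. Interest = €689,300.00.
DOL = €6,700,044.60 ÷ €4,110,144.60 = 1.6301; DFL = €4,110,144.60 ÷ €3,420,844.60 = 1.2015.
DCL = DOL × DFL = 1.6301 × 1.2015 = 1.9586.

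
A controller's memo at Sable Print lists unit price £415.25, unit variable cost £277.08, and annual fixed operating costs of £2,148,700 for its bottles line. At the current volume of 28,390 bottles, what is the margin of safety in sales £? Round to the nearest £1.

£5,331,340

Contribution margin per unit = £415.25 − £277.08 = £138.17. Break-even units = £2,148,700 ÷ £138.17 = 15,551.13; break-even revenue = 15,551.13 × £415.25 = £6,457,607.84.
Current sales = 28,390 × £415.25 = £11,788,947.50.
Margin of safety = £11,788,947.50 − £6,457,607.84 = £5,331,340.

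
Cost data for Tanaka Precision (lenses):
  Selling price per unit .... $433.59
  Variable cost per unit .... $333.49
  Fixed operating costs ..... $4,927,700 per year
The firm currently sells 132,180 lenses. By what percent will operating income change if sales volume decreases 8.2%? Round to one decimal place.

-13.1%

Total contribution margin = 132,180 × $100.10 = $13,231,218.00.
Subtracting fixed costs: EBIT = $13,231,218.00 − $4,927,700 = $8,303,518.00.
DOL = contribution ÷ EBIT = $13,231,218.00 ÷ $8,303,518.00 = 1.5934.
%ΔEBIT = DOL × %ΔSales = 1.5934 × -8.2% = -13.1%.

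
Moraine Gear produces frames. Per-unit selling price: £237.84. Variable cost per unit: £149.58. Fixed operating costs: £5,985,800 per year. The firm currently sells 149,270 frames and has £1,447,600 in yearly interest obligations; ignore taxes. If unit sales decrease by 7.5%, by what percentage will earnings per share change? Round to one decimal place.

-17.2%

Contribution at this volume is 149,270 × £88.26 = £13,174,570.20.
Subtracting fixed costs: EBIT = £13,174,570.20 − £5,985,800 = £7,188,770.20.
Interest = £1,447,600.00, so EBIT − I = £5,741,170.20.
Degree of combined leverage = contribution ÷ (EBIT − I) = £13,174,570.20 ÷ £5,741,170.20 = 2.2948.
EPS therefore changes by 2.2948 × (-7.5%) = -17.2%.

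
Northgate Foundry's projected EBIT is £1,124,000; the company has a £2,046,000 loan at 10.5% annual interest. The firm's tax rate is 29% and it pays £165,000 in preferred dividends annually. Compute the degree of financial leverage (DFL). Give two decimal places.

Annual interest charges come to £214,830.00.
Preferred dividends grossed up pre-tax: £165,000 / (1 − 0.29) = £232,394.37.
DFL = EBIT ÷ [EBIT − I − D_p/(1−t)] = £1,124,000 ÷ [£1,124,000 − £214,830.00 − £232,394.37] = £1,124,000 ÷ £676,775.63 = 1.6608.

1.66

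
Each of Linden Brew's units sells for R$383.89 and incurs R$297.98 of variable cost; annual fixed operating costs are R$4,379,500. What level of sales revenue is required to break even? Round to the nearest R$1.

R$19,569,855

CM per unit = R$383.89 − R$297.98 = R$85.91; CM ratio = R$85.91 / R$383.89 = 0.2238.
Break-even sales = FC ÷ CM ratio = R$4,379,500 × R$383.89 / R$85.91 = R$19,569,855.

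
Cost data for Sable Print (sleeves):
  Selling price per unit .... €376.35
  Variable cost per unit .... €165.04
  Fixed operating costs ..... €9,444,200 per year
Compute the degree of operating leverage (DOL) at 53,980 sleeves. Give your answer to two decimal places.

5.81

Total contribution margin = 53,980 × €211.31 = €11,406,513.80.
Operating income = contribution − fixed costs = €11,406,513.80 − €9,444,200 = €1,962,313.80.
So DOL = total CM / EBIT = €11,406,513.80 / €1,962,313.80 = 5.8128.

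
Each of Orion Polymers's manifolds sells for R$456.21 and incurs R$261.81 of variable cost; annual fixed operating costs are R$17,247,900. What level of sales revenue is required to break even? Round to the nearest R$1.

R$40,476,669

CM per unit = R$456.21 − R$261.81 = R$194.40; CM ratio = R$194.40 / R$456.21 = 0.4261.
Break-even sales = FC ÷ CM ratio = R$17,247,900 × R$456.21 / R$194.40 = R$40,476,669.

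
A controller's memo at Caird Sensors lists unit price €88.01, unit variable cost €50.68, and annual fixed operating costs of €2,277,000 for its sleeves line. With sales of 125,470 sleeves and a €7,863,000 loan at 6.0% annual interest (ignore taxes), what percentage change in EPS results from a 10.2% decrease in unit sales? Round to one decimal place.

-24.7%

At 125,470 units, contribution = 125,470 × €37.33 = €4,683,795.10.
EBIT = €4,683,795.10 − €2,277,000 = €2,406,795.10.
After interest of €471,780.00, pre-tax earnings = €1,935,015.10.
Degree of combined leverage = contribution ÷ (EBIT − I) = €4,683,795.10 ÷ €1,935,015.10 = 2.4205.
%ΔEPS = DCL × %ΔSales = 2.4205 × -10.2% = -24.7%.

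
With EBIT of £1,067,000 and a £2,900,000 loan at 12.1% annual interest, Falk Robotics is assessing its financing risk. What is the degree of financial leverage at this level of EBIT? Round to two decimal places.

1.49

Interest = £350,900.00.
DFL = EBIT ÷ (EBIT − I) = £1,067,000 ÷ (£1,067,000 − £350,900.00) = £1,067,000 ÷ £716,100.00 = 1.4900.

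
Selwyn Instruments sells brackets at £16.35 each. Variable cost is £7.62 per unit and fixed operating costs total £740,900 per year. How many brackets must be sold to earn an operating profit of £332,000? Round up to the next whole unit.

122,899 brackets

Unit CM = price − variable cost = £16.35 − £7.62 = £8.73.
Need Q such that Q × £8.73 − £740,900 = £332,000, i.e. Q = £1,072,900 / £8.73 = 122,898.05 → 122,899.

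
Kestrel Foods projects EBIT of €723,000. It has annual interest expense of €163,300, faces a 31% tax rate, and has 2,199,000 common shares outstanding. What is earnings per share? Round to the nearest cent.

Interest = €163,300.00, so EBT = €723,000 − €163,300.00 = €559,700.00.
Net income = €559,700.00 × (1 − 0.31) = €386,193.00.
EPS = €386,193.00 ÷ 2,199,000 = €0.18.

€0.18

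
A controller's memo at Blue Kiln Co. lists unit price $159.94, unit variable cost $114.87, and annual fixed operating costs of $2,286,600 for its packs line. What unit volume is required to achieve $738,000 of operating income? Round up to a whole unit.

Each unit contributes $159.94 − $114.87 = $45.07.
Required volume = (fixed costs + target profit) ÷ CM = ($2,286,600 + $738,000) ÷ $45.07 = 67,108.94, so 67,109 packs.

67,109 packs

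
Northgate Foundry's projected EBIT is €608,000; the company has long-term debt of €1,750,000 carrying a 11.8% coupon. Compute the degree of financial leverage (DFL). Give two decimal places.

1.51

Interest = €206,500.00.
Degree of financial leverage = EBIT / (EBIT − interest) = €608,000 / €401,500.00 = 1.5143.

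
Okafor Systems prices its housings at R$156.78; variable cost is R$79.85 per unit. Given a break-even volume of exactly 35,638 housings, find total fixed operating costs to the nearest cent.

R$2,741,631.34

Contribution margin per unit = R$156.78 − R$79.85 = R$76.93.
Since BE = FC / CM, FC = 35,638 × R$76.93 = R$2,741,631.34.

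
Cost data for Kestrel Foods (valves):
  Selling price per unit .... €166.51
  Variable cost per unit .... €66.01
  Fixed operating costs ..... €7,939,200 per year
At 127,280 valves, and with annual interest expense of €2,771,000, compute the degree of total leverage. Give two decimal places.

Contribution at this volume is 127,280 × €100.50 = €12,791,640.00.
Operating income = contribution − fixed costs = €12,791,640.00 − €7,939,200 = €4,852,440.00. Interest = €2,771,000.00, so EBIT − I = €2,081,440.00.
Degree of total leverage = total CM / (EBIT − interest) = €12,791,640.00 / €2,081,440.00 = 6.1456.

6.15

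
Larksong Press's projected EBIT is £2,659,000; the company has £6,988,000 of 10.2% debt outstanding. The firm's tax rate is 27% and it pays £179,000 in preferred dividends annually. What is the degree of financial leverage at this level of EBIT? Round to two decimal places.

Interest = £712,776.00.
Pre-tax preferred-dividend burden = £179,000 ÷ (1 − 0.27) = £245,205.48.
DFL = EBIT ÷ [EBIT − I − D_p/(1−t)] = £2,659,000 ÷ [£2,659,000 − £712,776.00 − £245,205.48] = £2,659,000 ÷ £1,701,018.52 = 1.5632.

1.56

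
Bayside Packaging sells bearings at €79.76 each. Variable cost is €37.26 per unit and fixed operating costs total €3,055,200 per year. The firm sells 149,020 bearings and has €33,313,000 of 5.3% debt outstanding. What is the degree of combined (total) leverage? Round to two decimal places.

4.19

Contribution at this volume is 149,020 × €42.50 = €6,333,350.00.
Operating income = contribution − fixed costs = €6,333,350.00 − €3,055,200 = €3,278,150.00. Interest = €1,765,589.00.
DOL = €6,333,350.00 ÷ €3,278,150.00 = 1.9320; DFL = €3,278,150.00 ÷ €1,512,561.00 = 2.1673.
Combined leverage = 1.9320 × 2.1673 = 4.1872.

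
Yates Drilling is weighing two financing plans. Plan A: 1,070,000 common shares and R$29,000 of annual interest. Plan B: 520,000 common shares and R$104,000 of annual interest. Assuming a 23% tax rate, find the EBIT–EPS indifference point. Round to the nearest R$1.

R$174,909

Set EPS_A = EPS_B: (EBIT − R$29,000)(1 − 0.23) ÷ 1,070,000 = (EBIT − R$104,000)(1 − 0.23) ÷ 520,000.
The (1 − t) factor cancels: (EBIT − 29,000) × 520,000 = (EBIT − 104,000) × 1,070,000.
Solving, EBIT = (104,000·1,070,000 − 29,000·520,000) / (1,070,000 − 520,000) = 96,200,000,000 / 550,000 = 174,909.09.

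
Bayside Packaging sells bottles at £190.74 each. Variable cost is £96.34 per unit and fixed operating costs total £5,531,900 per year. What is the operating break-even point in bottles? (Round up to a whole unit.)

58,601 bottles

Contribution margin per unit = £190.74 − £96.34 = £94.40.
Break-even volume = fixed costs ÷ CM per unit = £5,531,900 ÷ £94.40 = 58,600.64, so 58,601 bottles.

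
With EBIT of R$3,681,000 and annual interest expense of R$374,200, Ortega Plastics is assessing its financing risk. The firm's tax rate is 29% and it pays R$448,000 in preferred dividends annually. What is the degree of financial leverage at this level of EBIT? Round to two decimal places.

Interest = R$374,200.00.
Preferred dividends grossed up pre-tax: R$448,000 / (1 − 0.29) = R$630,985.92.
DFL = EBIT ÷ [EBIT − I − D_p/(1−t)] = R$3,681,000 ÷ [R$3,681,000 − R$374,200.00 − R$630,985.92] = R$3,681,000 ÷ R$2,675,814.08 = 1.3757.

1.38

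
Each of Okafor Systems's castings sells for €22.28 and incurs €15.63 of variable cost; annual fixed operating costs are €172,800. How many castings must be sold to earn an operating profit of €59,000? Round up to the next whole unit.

Contribution margin per unit = €22.28 − €15.63 = €6.65.
Units = (FC + target) / CM = (€172,800 + €59,000) / €6.65 = 34,857.14, so 34,858 castings.

34,858 castings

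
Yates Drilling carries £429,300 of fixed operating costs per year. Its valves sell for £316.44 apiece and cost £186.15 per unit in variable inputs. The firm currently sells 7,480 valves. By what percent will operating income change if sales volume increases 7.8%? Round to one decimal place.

Contribution at this volume is 7,480 × £130.29 = £974,569.20.
Subtracting fixed costs: EBIT = £974,569.20 − £429,300 = £545,269.20.
Degree of operating leverage = £974,569.20 / £545,269.20 = 1.7873.
Operating income changes by 1.7873 × +7.8% = +13.9%.

+13.9%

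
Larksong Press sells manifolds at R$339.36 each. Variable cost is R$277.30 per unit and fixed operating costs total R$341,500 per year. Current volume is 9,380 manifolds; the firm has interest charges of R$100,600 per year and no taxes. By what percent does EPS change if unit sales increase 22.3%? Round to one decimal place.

+92.7%

At 9,380 units, contribution = 9,380 × R$62.06 = R$582,122.80.
Subtracting fixed costs: EBIT = R$582,122.80 − R$341,500 = R$240,622.80.
After interest of R$100,600.00, pre-tax earnings = R$140,022.80.
Degree of combined leverage = contribution ÷ (EBIT − I) = R$582,122.80 ÷ R$140,022.80 = 4.1573.
%ΔEPS = DCL × %ΔSales = 4.1573 × +22.3% = +92.7%.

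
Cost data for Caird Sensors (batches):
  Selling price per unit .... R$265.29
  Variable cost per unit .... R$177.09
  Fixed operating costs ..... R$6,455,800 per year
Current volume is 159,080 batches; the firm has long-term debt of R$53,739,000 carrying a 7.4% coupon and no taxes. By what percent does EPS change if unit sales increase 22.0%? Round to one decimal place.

At 159,080 units, contribution = 159,080 × R$88.20 = R$14,030,856.00.
EBIT = R$14,030,856.00 − R$6,455,800 = R$7,575,056.00.
Interest = R$3,976,686.00, so EBIT − I = R$3,598,370.00.
Degree of combined leverage = contribution ÷ (EBIT − I) = R$14,030,856.00 ÷ R$3,598,370.00 = 3.8992.
EPS therefore changes by 3.8992 × (+22.0%) = +85.8%.

+85.8%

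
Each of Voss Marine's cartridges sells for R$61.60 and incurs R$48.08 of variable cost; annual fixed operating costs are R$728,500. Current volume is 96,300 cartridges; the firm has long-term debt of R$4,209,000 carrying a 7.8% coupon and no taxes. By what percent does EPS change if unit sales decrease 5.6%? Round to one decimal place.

Total contribution margin = 96,300 × R$13.52 = R$1,301,976.00.
Operating income = contribution − fixed costs = R$1,301,976.00 − R$728,500 = R$573,476.00.
Interest = R$328,302.00, so EBIT − I = R$245,174.00.
DCL = total CM / (EBIT − I) = R$1,301,976.00 / R$245,174.00 = 5.3104.
EPS therefore changes by 5.3104 × (-5.6%) = -29.7%.

-29.7%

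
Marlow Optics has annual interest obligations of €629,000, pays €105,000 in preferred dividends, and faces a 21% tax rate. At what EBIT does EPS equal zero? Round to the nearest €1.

Preferred dividends are paid after tax, so their pre-tax equivalent is €105,000 ÷ (1 − 0.21) = €132,911.39.
EPS = 0 when EBIT covers interest plus the pre-tax preferred burden: €629,000 + €132,911.39 = €761,911.39.

€761,911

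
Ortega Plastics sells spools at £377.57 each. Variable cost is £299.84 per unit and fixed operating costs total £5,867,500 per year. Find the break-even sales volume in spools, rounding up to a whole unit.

Unit CM = price − variable cost = £377.57 − £299.84 = £77.73.
Break-even volume = fixed costs ÷ CM per unit = £5,867,500 ÷ £77.73 = 75,485.66, so 75,486 spools.

75,486 spools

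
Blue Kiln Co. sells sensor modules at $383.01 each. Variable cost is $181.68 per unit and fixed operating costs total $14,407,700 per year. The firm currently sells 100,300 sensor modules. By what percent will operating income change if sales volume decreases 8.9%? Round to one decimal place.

At 100,300 units, contribution = 100,300 × $201.33 = $20,193,399.00.
EBIT = $20,193,399.00 − $14,407,700 = $5,785,699.00.
So DOL = total CM / EBIT = $20,193,399.00 / $5,785,699.00 = 3.4902.
So EBIT moves 3.4902 × (-8.9%) = -31.1%.

-31.1%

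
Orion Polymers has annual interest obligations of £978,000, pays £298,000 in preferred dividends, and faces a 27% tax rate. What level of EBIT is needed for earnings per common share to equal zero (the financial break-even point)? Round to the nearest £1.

Grossing the preferred dividend up to pre-tax terms: £298,000 / (1 − 0.27) = £408,219.18.
Financial break-even EBIT = interest + D_p ÷ (1 − t) = £978,000 + £408,219.18 = £1,386,219.18.

£1,386,219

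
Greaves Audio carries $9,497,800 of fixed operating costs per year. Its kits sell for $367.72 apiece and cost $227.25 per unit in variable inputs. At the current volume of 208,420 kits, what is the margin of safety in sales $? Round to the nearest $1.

$51,777,022

Contribution margin per unit = $367.72 − $227.25 = $140.47. Break-even units = $9,497,800 ÷ $140.47 = 67,614.44; break-even revenue = 67,614.44 × $367.72 = $24,863,180.86.
Current sales = 208,420 × $367.72 = $76,640,202.40.
Margin of safety = $76,640,202.40 − $24,863,180.86 = $51,777,022.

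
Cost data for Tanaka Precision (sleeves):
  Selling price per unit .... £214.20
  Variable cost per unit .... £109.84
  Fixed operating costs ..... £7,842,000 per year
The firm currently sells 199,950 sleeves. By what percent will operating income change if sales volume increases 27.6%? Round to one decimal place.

+44.2%

At 199,950 units, contribution = 199,950 × £104.36 = £20,866,782.00.
Subtracting fixed costs: EBIT = £20,866,782.00 − £7,842,000 = £13,024,782.00.
So DOL = total CM / EBIT = £20,866,782.00 / £13,024,782.00 = 1.6021.
So EBIT moves 1.6021 × (+27.6%) = +44.2%.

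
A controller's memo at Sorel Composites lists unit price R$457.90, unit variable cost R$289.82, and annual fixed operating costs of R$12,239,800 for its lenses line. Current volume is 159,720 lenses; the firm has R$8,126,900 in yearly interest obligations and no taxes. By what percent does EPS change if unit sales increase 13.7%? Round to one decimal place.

Contribution at this volume is 159,720 × R$168.08 = R$26,845,737.60.
EBIT = R$26,845,737.60 − R$12,239,800 = R$14,605,937.60.
Interest = R$8,126,900.00, so EBIT − I = R$6,479,037.60.
DCL = total CM / (EBIT − I) = R$26,845,737.60 / R$6,479,037.60 = 4.1435.
%ΔEPS = DCL × %ΔSales = 4.1435 × +13.7% = +56.8%.

+56.8%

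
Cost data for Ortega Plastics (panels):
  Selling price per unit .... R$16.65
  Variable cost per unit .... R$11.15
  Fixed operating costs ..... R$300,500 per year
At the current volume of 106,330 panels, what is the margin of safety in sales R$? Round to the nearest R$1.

R$860,699

Contribution margin per unit = R$16.65 − R$11.15 = R$5.50. Break-even units = R$300,500 ÷ R$5.50 = 54,636.36; break-even revenue = 54,636.36 × R$16.65 = R$909,695.45.
Current sales = 106,330 × R$16.65 = R$1,770,394.50.
Margin of safety = R$1,770,394.50 − R$909,695.45 = R$860,699.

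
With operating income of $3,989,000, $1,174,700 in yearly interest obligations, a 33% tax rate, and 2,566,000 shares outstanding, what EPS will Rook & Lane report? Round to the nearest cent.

$0.73

Interest = $1,174,700.00, so EBT = $3,989,000 − $1,174,700.00 = $2,814,300.00.
After tax at 33%: net income = $2,814,300.00 × 0.67 = $1,885,581.00.
Per share: $1,885,581.00 / 2,566,000 shares = $0.73.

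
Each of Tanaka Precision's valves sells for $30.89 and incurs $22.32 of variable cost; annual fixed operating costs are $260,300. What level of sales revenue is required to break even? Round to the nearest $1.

$938,234

Contribution margin per unit = $30.89 − $22.32 = $8.57, a CM ratio of $8.57 ÷ $30.89 = 0.2774.
Break-even sales = FC ÷ CM ratio = $260,300 × $30.89 / $8.57 = $938,234.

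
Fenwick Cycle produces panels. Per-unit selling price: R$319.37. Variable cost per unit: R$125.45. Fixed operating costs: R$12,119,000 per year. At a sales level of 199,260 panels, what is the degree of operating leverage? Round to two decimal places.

Contribution at this volume is 199,260 × R$193.92 = R$38,640,499.20.
EBIT = R$38,640,499.20 − R$12,119,000 = R$26,521,499.20.
DOL = contribution ÷ EBIT = R$38,640,499.20 ÷ R$26,521,499.20 = 1.4570.

1.46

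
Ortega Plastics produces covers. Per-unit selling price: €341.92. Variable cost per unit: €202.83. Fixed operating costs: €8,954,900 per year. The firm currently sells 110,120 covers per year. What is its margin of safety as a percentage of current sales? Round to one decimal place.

41.5%

Each unit contributes €341.92 − €202.83 = €139.09. Break-even units = €8,954,900 ÷ €139.09 = 64,382.05; break-even revenue = 64,382.05 × €341.92 = €22,013,512.17.
Current sales = 110,120 × €341.92 = €37,652,230.40.
Margin of safety = (€37,652,230.40 − €22,013,512.17) ÷ €37,652,230.40 = 41.5%.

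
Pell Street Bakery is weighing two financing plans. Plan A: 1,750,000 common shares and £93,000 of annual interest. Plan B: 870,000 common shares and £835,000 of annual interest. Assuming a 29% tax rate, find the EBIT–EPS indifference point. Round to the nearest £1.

£1,568,568

Set EPS_A = EPS_B: (EBIT − £93,000)(1 − 0.29) ÷ 1,750,000 = (EBIT − £835,000)(1 − 0.29) ÷ 870,000.
Cancelling (1 − t) and cross-multiplying: 870,000·(EBIT − 93,000) = 1,750,000·(EBIT − 835,000).
EBIT × (1,750,000 − 870,000) = 835,000 × 1,750,000 − 93,000 × 870,000 = 1,380,340,000,000, so EBIT = 1,380,340,000,000 ÷ 880,000 = 1,568,568.18.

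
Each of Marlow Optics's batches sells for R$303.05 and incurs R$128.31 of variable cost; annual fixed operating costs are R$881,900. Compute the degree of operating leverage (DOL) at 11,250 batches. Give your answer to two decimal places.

Total contribution margin = 11,250 × R$174.74 = R$1,965,825.00.
EBIT = R$1,965,825.00 − R$881,900 = R$1,083,925.00.
DOL = contribution ÷ EBIT = R$1,965,825.00 ÷ R$1,083,925.00 = 1.8136.

1.81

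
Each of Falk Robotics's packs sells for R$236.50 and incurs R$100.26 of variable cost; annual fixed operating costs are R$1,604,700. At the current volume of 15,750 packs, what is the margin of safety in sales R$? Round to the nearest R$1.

Each unit contributes R$236.50 − R$100.26 = R$136.24. Break-even units = R$1,604,700 ÷ R$136.24 = 11,778.48; break-even revenue = 11,778.48 × R$236.50 = R$2,785,610.32.
Current sales = 15,750 × R$236.50 = R$3,724,875.00.
Margin of safety = R$3,724,875.00 − R$2,785,610.32 = R$939,265.

R$939,265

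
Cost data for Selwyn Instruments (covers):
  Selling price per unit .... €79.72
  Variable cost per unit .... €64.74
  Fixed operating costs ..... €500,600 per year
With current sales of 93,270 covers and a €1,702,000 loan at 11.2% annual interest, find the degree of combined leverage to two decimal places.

At 93,270 units, contribution = 93,270 × €14.98 = €1,397,184.60.
EBIT = €1,397,184.60 − €500,600 = €896,584.60. Interest = €190,624.00, so EBIT − I = €705,960.60.
DCL = contribution ÷ (EBIT − I) = €1,397,184.60 ÷ €705,960.60 = 1.9791.

1.98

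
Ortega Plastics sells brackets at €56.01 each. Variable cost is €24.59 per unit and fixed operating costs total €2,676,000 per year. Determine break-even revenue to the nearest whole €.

€4,770,298

CM per unit = €56.01 − €24.59 = €31.42; CM ratio = €31.42 / €56.01 = 0.5610.
Break-even sales = FC ÷ CM ratio = €2,676,000 × €56.01 / €31.42 = €4,770,298.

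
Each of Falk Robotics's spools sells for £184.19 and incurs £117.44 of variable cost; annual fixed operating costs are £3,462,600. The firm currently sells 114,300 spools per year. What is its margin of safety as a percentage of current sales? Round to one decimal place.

Unit CM = price − variable cost = £184.19 − £117.44 = £66.75. Break-even units = £3,462,600 ÷ £66.75 = 51,874.16; break-even revenue = 51,874.16 × £184.19 = £9,554,701.03.
Current sales = 114,300 × £184.19 = £21,052,917.00.
Margin of safety = (£21,052,917.00 − £9,554,701.03) ÷ £21,052,917.00 = 54.6%.

54.6%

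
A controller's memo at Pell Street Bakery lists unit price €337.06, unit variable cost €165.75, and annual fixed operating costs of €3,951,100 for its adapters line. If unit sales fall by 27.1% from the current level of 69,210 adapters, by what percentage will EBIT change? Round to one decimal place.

Contribution at this volume is 69,210 × €171.31 = €11,856,365.10.
Operating income = contribution − fixed costs = €11,856,365.10 − €3,951,100 = €7,905,265.10.
DOL = contribution ÷ EBIT = €11,856,365.10 ÷ €7,905,265.10 = 1.4998.
Operating income changes by 1.4998 × -27.1% = -40.6%.

-40.6%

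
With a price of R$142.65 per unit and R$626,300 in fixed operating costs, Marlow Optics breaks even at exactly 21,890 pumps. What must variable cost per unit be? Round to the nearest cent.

R$114.04

Contribution per unit must be FC / Q = R$626,300 / 21,890 = R$28.6112.
Hence VC = price − CM = R$142.65 − R$28.6112 = R$114.04.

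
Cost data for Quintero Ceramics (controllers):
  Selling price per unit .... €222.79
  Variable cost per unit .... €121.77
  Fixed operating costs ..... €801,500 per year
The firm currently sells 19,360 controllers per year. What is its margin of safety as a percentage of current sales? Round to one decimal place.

59.0%

Unit CM = price − variable cost = €222.79 − €121.77 = €101.02. Break-even units = €801,500 ÷ €101.02 = 7,934.07; break-even revenue = 7,934.07 × €222.79 = €1,767,632.00.
Current sales = 19,360 × €222.79 = €4,313,214.40.
Margin of safety = (€4,313,214.40 − €1,767,632.00) ÷ €4,313,214.40 = 59.0%.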